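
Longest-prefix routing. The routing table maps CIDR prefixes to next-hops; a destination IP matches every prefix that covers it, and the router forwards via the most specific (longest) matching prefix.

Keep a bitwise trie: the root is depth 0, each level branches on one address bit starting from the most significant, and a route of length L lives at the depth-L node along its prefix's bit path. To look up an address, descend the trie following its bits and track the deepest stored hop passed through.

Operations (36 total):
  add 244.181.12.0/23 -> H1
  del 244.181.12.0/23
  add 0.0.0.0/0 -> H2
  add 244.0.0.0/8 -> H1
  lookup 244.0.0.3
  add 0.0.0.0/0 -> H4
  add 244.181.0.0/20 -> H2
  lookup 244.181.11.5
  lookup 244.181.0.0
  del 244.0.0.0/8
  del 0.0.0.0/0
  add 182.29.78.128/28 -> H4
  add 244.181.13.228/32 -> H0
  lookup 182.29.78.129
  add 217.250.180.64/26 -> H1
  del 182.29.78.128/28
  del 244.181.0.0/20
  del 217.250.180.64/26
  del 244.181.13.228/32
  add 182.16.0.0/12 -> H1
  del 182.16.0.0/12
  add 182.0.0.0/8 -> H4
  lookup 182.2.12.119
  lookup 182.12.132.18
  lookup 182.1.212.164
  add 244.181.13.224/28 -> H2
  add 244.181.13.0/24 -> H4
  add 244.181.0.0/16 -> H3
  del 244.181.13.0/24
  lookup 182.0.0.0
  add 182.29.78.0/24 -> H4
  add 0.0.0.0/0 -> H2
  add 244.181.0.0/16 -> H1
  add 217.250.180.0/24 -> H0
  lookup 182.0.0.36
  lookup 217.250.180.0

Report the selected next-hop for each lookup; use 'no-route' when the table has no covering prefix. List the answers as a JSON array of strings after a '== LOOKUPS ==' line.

Trace:
  add 244.181.12.0/23 -> H1 at depth 23
  del 244.181.12.0/23 (clear depth 23)
  add 0.0.0.0/0 -> H2 at depth 0
  add 244.0.0.0/8 -> H1 at depth 8
  ? 244.0.0.3  path d0:H2→d1:-→d2:-→d3:-→d4:-→d5:-→d6:-→d7:-→d8:H1  best=H1
  add 0.0.0.0/0 -> H4 at depth 0
  add 244.181.0.0/20 -> H2 at depth 20
  ? 244.181.11.5  path d0:H4→d1:-→d2:-→d3:-→d4:-→d5:-→d6:-→d7:-→d8:H1→d9:-→d10:-→d11:-→d12:-→d13:-→d14:-→d15:-→d16:-→d17:-→d18:-→d19:-→d20:H2→d21:-  best=H2
  ? 244.181.0.0  path d0:H4→d1:-→d2:-→d3:-→d4:-→d5:-→d6:-→d7:-→d8:H1→d9:-→d10:-→d11:-→d12:-→d13:-→d14:-→d15:-→d16:-→d17:-→d18:-→d19:-→d20:H2  best=H2
  del 244.0.0.0/8 (clear depth 8)
  del 0.0.0.0/0 (clear depth 0)
  add 182.29.78.128/28 -> H4 at depth 28
  add 244.181.13.228/32 -> H0 at depth 32
  ? 182.29.78.129  path d0:-→d1:-→d2:-→d3:-→d4:-→d5:-→d6:-→d7:-→d8:-→d9:-→d10:-→d11:-→d12:-→d13:-→d14:-→d15:-→d16:-→d17:-→d18:-→d19:-→d20:-→d21:-→d22:-→d23:-→d24:-→d25:-→d26:-→d27:-→d28:H4  best=H4
  add 217.250.180.64/26 -> H1 at depth 26
  del 182.29.78.128/28 (clear depth 28)
  del 244.181.0.0/20 (clear depth 20)
  del 217.250.180.64/26 (clear depth 26)
  del 244.181.13.228/32 (clear depth 32)
  add 182.16.0.0/12 -> H1 at depth 12
  del 182.16.0.0/12 (clear depth 12)
  add 182.0.0.0/8 -> H4 at depth 8
  ? 182.2.12.119  path d0:-→d1:-→d2:-→d3:-→d4:-→d5:-→d6:-→d7:-→d8:H4→d9:-→d10:-→d11:-  best=H4
  ? 182.12.132.18  path d0:-→d1:-→d2:-→d3:-→d4:-→d5:-→d6:-→d7:-→d8:H4→d9:-→d10:-→d11:-  best=H4
  ? 182.1.212.164  path d0:-→d1:-→d2:-→d3:-→d4:-→d5:-→d6:-→d7:-→d8:H4→d9:-→d10:-→d11:-  best=H4
  add 244.181.13.224/28 -> H2 at depth 28
  add 244.181.13.0/24 -> H4 at depth 24
  add 244.181.0.0/16 -> H3 at depth 16
  del 244.181.13.0/24 (clear depth 24)
  ? 182.0.0.0  path d0:-→d1:-→d2:-→d3:-→d4:-→d5:-→d6:-→d7:-→d8:H4→d9:-→d10:-→d11:-  best=H4
  add 182.29.78.0/24 -> H4 at depth 24
  add 0.0.0.0/0 -> H2 at depth 0
  add 244.181.0.0/16 -> H1 at depth 16
  add 217.250.180.0/24 -> H0 at depth 24
  ? 182.0.0.36  path d0:H2→d1:-→d2:-→d3:-→d4:-→d5:-→d6:-→d7:-→d8:H4→d9:-→d10:-→d11:-  best=H4
  ? 217.250.180.0  path d0:H2→d1:-→d2:-→d3:-→d4:-→d5:-→d6:-→d7:-→d8:-→d9:-→d10:-→d11:-→d12:-→d13:-→d14:-→d15:-→d16:-→d17:-→d18:-→d19:-→d20:-→d21:-→d22:-→d23:-→d24:H0→d25:-  best=H0

== LOOKUPS ==
["H1","H2","H2","H4","H4","H4","H4","H4","H4","H0"]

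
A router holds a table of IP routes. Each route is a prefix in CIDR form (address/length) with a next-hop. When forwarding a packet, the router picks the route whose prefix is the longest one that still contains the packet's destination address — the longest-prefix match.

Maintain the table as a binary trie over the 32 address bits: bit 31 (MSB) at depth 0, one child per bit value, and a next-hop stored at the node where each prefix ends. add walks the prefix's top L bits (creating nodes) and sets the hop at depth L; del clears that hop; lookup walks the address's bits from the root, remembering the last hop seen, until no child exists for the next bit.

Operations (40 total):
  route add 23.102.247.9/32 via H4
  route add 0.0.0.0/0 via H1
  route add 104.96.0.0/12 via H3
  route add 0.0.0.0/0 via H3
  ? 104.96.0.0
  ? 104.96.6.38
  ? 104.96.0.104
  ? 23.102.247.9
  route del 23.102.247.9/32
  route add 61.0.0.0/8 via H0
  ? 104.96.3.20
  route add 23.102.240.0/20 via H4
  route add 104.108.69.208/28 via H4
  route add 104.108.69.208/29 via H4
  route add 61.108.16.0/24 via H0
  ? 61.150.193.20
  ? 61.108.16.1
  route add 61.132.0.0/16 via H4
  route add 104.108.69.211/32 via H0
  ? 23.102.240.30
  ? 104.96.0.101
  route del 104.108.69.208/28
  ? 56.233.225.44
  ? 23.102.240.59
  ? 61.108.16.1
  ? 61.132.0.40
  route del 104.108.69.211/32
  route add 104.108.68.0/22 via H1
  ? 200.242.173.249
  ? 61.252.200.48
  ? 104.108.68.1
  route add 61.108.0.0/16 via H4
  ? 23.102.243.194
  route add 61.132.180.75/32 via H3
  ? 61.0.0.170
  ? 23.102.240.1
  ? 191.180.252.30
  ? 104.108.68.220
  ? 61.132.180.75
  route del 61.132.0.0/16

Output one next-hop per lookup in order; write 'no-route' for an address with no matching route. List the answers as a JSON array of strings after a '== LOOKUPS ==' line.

Apply in order:
  add 23.102.247.9/32 -> H4 at depth 32
  add 0.0.0.0/0 -> H1 at depth 0
  add 104.96.0.0/12 -> H3 at depth 12
  add 0.0.0.0/0 -> H3 at depth 0
  lookup 104.96.0.0: bits 011010000110 walk d0:H3→d1:-→d2:-→d3:-→d4:-→d5:-→d6:-→d7:-→d8:-→d9:-→d10:-→d11:-→d12:H3 -> H3
  lookup 104.96.6.38: bits 011010000110 walk d0:H3→d1:-→d2:-→d3:-→d4:-→d5:-→d6:-→d7:-→d8:-→d9:-→d10:-→d11:-→d12:H3 -> H3
  lookup 104.96.0.104: bits 011010000110 walk d0:H3→d1:-→d2:-→d3:-→d4:-→d5:-→d6:-→d7:-→d8:-→d9:-→d10:-→d11:-→d12:H3 -> H3
  lookup 23.102.247.9: bits 00010111011001101111011100001001 walk d0:H3→d1:-→d2:-→d3:-→d4:-→d5:-→d6:-→d7:-→d8:-→d9:-→d10:-→d11:-→d12:-→d13:-→d14:-→d15:-→d16:-→d17:-→d18:-→d19:-→d20:-→d21:-→d22:-→d23:-→d24:-→d25:-→d26:-→d27:-→d28:-→d29:-→d30:-→d31:-→d32:H4 -> H4
  - 23.102.247.9/32 clear@32
  add 61.0.0.0/8 -> H0 at depth 8
  lookup 104.96.3.20: bits 011010000110 walk d0:H3→d1:-→d2:-→d3:-→d4:-→d5:-→d6:-→d7:-→d8:-→d9:-→d10:-→d11:-→d12:H3 -> H3
  add 23.102.240.0/20 -> H4 at depth 20
  add 104.108.69.208/28 -> H4 at depth 28
  add 104.108.69.208/29 -> H4 at depth 29
  add 61.108.16.0/24 -> H0 at depth 24
  lookup 61.150.193.20: bits 00111101 walk d0:H3→d1:-→d2:-→d3:-→d4:-→d5:-→d6:-→d7:-→d8:H0 -> H0
  lookup 61.108.16.1: bits 001111010110110000010000 walk d0:H3→d1:-→d2:-→d3:-→d4:-→d5:-→d6:-→d7:-→d8:H0→d9:-→d10:-→d11:-→d12:-→d13:-→d14:-→d15:-→d16:-→d17:-→d18:-→d19:-→d20:-→d21:-→d22:-→d23:-→d24:H0 -> H0
  add 61.132.0.0/16 -> H4 at depth 16
  add 104.108.69.211/32 -> H0 at depth 32
  lookup 23.102.240.30: bits 000101110110011011110 walk d0:H3→d1:-→d2:-→d3:-→d4:-→d5:-→d6:-→d7:-→d8:-→d9:-→d10:-→d11:-→d12:-→d13:-→d14:-→d15:-→d16:-→d17:-→d18:-→d19:-→d20:H4→d21:- -> H4
  lookup 104.96.0.101: bits 011010000110 walk d0:H3→d1:-→d2:-→d3:-→d4:-→d5:-→d6:-→d7:-→d8:-→d9:-→d10:-→d11:-→d12:H3 -> H3
  - 104.108.69.208/28 clear@28
  lookup 56.233.225.44: bits 00111 walk d0:H3→d1:-→d2:-→d3:-→d4:-→d5:- -> H3
  lookup 23.102.240.59: bits 000101110110011011110 walk d0:H3→d1:-→d2:-→d3:-→d4:-→d5:-→d6:-→d7:-→d8:-→d9:-→d10:-→d11:-→d12:-→d13:-→d14:-→d15:-→d16:-→d17:-→d18:-→d19:-→d20:H4→d21:- -> H4
  lookup 61.108.16.1: bits 001111010110110000010000 walk d0:H3→d1:-→d2:-→d3:-→d4:-→d5:-→d6:-→d7:-→d8:H0→d9:-→d10:-→d11:-→d12:-→d13:-→d14:-→d15:-→d16:-→d17:-→d18:-→d19:-→d20:-→d21:-→d22:-→d23:-→d24:H0 -> H0
  lookup 61.132.0.40: bits 0011110110000100 walk d0:H3→d1:-→d2:-→d3:-→d4:-→d5:-→d6:-→d7:-→d8:H0→d9:-→d10:-→d11:-→d12:-→d13:-→d14:-→d15:-→d16:H4 -> H4
  - 104.108.69.211/32 clear@32
  add 104.108.68.0/22 -> H1 at depth 22
  lookup 200.242.173.249: bits ε walk d0:H3 -> H3
  lookup 61.252.200.48: bits 001111011 walk d0:H3→d1:-→d2:-→d3:-→d4:-→d5:-→d6:-→d7:-→d8:H0→d9:- -> H0
  lookup 104.108.68.1: bits 01101000011011000100010 walk d0:H3→d1:-→d2:-→d3:-→d4:-→d5:-→d6:-→d7:-→d8:-→d9:-→d10:-→d11:-→d12:H3→d13:-→d14:-→d15:-→d16:-→d17:-→d18:-→d19:-→d20:-→d21:-→d22:H1→d23:- -> H1
  add 61.108.0.0/16 -> H4 at depth 16
  lookup 23.102.243.194: bits 000101110110011011110 walk d0:H3→d1:-→d2:-→d3:-→d4:-→d5:-→d6:-→d7:-→d8:-→d9:-→d10:-→d11:-→d12:-→d13:-→d14:-→d15:-→d16:-→d17:-→d18:-→d19:-→d20:H4→d21:- -> H4
  add 61.132.180.75/32 -> H3 at depth 32
  lookup 61.0.0.170: bits 001111010 walk d0:H3→d1:-→d2:-→d3:-→d4:-→d5:-→d6:-→d7:-→d8:H0→d9:- -> H0
  lookup 23.102.240.1: bits 000101110110011011110 walk d0:H3→d1:-→d2:-→d3:-→d4:-→d5:-→d6:-→d7:-→d8:-→d9:-→d10:-→d11:-→d12:-→d13:-→d14:-→d15:-→d16:-→d17:-→d18:-→d19:-→d20:H4→d21:- -> H4
  lookup 191.180.252.30: bits ε walk d0:H3 -> H3
  lookup 104.108.68.220: bits 01101000011011000100010 walk d0:H3→d1:-→d2:-→d3:-→d4:-→d5:-→d6:-→d7:-→d8:-→d9:-→d10:-→d11:-→d12:H3→d13:-→d14:-→d15:-→d16:-→d17:-→d18:-→d19:-→d20:-→d21:-→d22:H1→d23:- -> H1
  lookup 61.132.180.75: bits 00111101100001001011010001001011 walk d0:H3→d1:-→d2:-→d3:-→d4:-→d5:-→d6:-→d7:-→d8:H0→d9:-→d10:-→d11:-→d12:-→d13:-→d14:-→d15:-→d16:H4→d17:-→d18:-→d19:-→d20:-→d21:-→d22:-→d23:-→d24:-→d25:-→d26:-→d27:-→d28:-→d29:-→d30:-→d31:-→d32:H3 -> H3
  - 61.132.0.0/16 clear@16

== LOOKUPS ==
["H3","H3","H3","H4","H3","H0","H0","H4","H3","H3","H4","H0","H4","H3","H0","H1","H4","H0","H4","H3","H1","H3"]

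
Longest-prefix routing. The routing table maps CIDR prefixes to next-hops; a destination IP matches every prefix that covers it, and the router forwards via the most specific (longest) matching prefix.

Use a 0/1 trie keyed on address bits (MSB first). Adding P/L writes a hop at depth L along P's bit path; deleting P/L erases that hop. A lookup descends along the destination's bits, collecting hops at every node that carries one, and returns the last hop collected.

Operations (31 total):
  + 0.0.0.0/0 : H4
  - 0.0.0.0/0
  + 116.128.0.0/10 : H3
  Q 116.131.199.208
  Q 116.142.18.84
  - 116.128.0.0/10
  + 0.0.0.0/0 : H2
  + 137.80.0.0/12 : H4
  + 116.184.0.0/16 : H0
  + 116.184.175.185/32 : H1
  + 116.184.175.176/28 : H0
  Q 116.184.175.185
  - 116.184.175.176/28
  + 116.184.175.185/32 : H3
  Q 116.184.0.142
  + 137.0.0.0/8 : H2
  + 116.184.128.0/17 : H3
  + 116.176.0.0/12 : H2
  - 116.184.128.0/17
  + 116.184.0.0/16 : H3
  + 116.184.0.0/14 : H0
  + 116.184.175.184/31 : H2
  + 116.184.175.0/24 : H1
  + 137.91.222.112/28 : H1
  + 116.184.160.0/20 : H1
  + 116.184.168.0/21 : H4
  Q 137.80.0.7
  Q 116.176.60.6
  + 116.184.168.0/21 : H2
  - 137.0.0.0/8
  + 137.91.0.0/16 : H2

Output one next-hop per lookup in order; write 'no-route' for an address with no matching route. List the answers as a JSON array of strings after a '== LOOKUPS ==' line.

Process each operation:
  + 0.0.0.0/0 (H4) depth=0
  - 0.0.0.0/0 clear@0
  + 116.128.0.0/10 (H3) depth=10
  ? 116.131.199.208  path d0:-→d1:-→d2:-→d3:-→d4:-→d5:-→d6:-→d7:-→d8:-→d9:-→d10:H3  best=H3
  ? 116.142.18.84  path d0:-→d1:-→d2:-→d3:-→d4:-→d5:-→d6:-→d7:-→d8:-→d9:-→d10:H3  best=H3
  - 116.128.0.0/10 clear@10
  + 0.0.0.0/0 (H2) depth=0
  + 137.80.0.0/12 (H4) depth=12
  + 116.184.0.0/16 (H0) depth=16
  + 116.184.175.185/32 (H1) depth=32
  + 116.184.175.176/28 (H0) depth=28
  ? 116.184.175.185  path d0:H2→d1:-→d2:-→d3:-→d4:-→d5:-→d6:-→d7:-→d8:-→d9:-→d10:-→d11:-→d12:-→d13:-→d14:-→d15:-→d16:H0→d17:-→d18:-→d19:-→d20:-→d21:-→d22:-→d23:-→d24:-→d25:-→d26:-→d27:-→d28:H0→d29:-→d30:-→d31:-→d32:H1  best=H1
  - 116.184.175.176/28 clear@28
  + 116.184.175.185/32 (H3) depth=32
  ? 116.184.0.142  path d0:H2→d1:-→d2:-→d3:-→d4:-→d5:-→d6:-→d7:-→d8:-→d9:-→d10:-→d11:-→d12:-→d13:-→d14:-→d15:-→d16:H0  best=H0
  + 137.0.0.0/8 (H2) depth=8
  + 116.184.128.0/17 (H3) depth=17
  + 116.176.0.0/12 (H2) depth=12
  - 116.184.128.0/17 clear@17
  + 116.184.0.0/16 (H3) depth=16
  + 116.184.0.0/14 (H0) depth=14
  + 116.184.175.184/31 (H2) depth=31
  + 116.184.175.0/24 (H1) depth=24
  + 137.91.222.112/28 (H1) depth=28
  + 116.184.160.0/20 (H1) depth=20
  + 116.184.168.0/21 (H4) depth=21
  ? 137.80.0.7  path d0:H2→d1:-→d2:-→d3:-→d4:-→d5:-→d6:-→d7:-→d8:H2→d9:-→d10:-→d11:-→d12:H4  best=H4
  ? 116.176.60.6  path d0:H2→d1:-→d2:-→d3:-→d4:-→d5:-→d6:-→d7:-→d8:-→d9:-→d10:-→d11:-→d12:H2  best=H2
  + 116.184.168.0/21 (H2) depth=21
  - 137.0.0.0/8 clear@8
  + 137.91.0.0/16 (H2) depth=16

== LOOKUPS ==
["H3","H3","H1","H0","H4","H2"]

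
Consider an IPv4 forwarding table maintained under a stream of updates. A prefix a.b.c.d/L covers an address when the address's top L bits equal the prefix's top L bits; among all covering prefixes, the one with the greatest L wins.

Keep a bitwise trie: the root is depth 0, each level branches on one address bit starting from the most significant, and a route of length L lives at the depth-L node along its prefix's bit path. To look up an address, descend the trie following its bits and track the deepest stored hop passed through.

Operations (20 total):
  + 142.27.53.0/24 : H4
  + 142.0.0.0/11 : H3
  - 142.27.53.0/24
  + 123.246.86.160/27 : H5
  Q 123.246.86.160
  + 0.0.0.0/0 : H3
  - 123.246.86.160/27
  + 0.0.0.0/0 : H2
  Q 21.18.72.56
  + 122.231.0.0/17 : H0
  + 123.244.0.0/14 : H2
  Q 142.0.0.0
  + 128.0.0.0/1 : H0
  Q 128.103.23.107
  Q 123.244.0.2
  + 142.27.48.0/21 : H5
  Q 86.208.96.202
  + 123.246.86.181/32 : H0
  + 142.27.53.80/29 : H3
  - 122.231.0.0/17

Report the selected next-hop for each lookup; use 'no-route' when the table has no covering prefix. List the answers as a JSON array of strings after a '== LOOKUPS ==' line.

Trace:
  + 142.27.53.0/24 (H4) depth=24
  + 142.0.0.0/11 (H3) depth=11
  - 142.27.53.0/24 clear@24
  + 123.246.86.160/27 (H5) depth=27
  Q 123.246.86.160: descend 011110111111011001010110101 ; hops seen [H5] ; pick H5
  + 0.0.0.0/0 (H3) depth=0
  - 123.246.86.160/27 clear@27
  + 0.0.0.0/0 (H2) depth=0
  Q 21.18.72.56: descend 0 ; hops seen [H2] ; pick H2
  + 122.231.0.0/17 (H0) depth=17
  + 123.244.0.0/14 (H2) depth=14
  Q 142.0.0.0: descend 10001110000 ; hops seen [H2,H3] ; pick H3
  + 128.0.0.0/1 (H0) depth=1
  Q 128.103.23.107: descend 1000 ; hops seen [H2,H0] ; pick H0
  Q 123.244.0.2: descend 01111011111101 ; hops seen [H2,H2] ; pick H2
  + 142.27.48.0/21 (H5) depth=21
  Q 86.208.96.202: descend 01 ; hops seen [H2] ; pick H2
  + 123.246.86.181/32 (H0) depth=32
  + 142.27.53.80/29 (H3) depth=29
  - 122.231.0.0/17 clear@17

== LOOKUPS ==
["H5","H2","H3","H0","H2","H2"]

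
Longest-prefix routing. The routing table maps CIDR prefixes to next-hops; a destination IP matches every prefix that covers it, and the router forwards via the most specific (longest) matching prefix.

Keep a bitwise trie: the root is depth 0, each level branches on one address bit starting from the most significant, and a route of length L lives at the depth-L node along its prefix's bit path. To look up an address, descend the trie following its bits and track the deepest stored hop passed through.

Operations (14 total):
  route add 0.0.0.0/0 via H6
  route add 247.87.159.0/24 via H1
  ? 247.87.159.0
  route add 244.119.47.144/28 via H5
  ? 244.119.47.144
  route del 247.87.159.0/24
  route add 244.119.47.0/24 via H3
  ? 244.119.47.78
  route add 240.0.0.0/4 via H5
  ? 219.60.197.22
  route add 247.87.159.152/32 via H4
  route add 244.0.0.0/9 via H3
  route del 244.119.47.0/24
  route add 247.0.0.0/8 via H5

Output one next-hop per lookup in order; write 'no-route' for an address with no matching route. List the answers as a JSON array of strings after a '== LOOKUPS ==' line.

Process each operation:
  add 0.0.0.0/0 -> H6 at depth 0
  add 247.87.159.0/24 -> H1 at depth 24
  Q 247.87.159.0: descend 111101110101011110011111 ; hops seen [H6,H1] ; pick H1
  add 244.119.47.144/28 -> H5 at depth 28
  Q 244.119.47.144: descend 1111010001110111001011111001 ; hops seen [H6,H5] ; pick H5
  del 247.87.159.0/24 (clear depth 24)
  add 244.119.47.0/24 -> H3 at depth 24
  Q 244.119.47.78: descend 111101000111011100101111 ; hops seen [H6,H3] ; pick H3
  add 240.0.0.0/4 -> H5 at depth 4
  Q 219.60.197.22: descend 11 ; hops seen [H6] ; pick H6
  add 247.87.159.152/32 -> H4 at depth 32
  add 244.0.0.0/9 -> H3 at depth 9
  del 244.119.47.0/24 (clear depth 24)
  add 247.0.0.0/8 -> H5 at depth 8

== LOOKUPS ==
["H1","H5","H3","H6"]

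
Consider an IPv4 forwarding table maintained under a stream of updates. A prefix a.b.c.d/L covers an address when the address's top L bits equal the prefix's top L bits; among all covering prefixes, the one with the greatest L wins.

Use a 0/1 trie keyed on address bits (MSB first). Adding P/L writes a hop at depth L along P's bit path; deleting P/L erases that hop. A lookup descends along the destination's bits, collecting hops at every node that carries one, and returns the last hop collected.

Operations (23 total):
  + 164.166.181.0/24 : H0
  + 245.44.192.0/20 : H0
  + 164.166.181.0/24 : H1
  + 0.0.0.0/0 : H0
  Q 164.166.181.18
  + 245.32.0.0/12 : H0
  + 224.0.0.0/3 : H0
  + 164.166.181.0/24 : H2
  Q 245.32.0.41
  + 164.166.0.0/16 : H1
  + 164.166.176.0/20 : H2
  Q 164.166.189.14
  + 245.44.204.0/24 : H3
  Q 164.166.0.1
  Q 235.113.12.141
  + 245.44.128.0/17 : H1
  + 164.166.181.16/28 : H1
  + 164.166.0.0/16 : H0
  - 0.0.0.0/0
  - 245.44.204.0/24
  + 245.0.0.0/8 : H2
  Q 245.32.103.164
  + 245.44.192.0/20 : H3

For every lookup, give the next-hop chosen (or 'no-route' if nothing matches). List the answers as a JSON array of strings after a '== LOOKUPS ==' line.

Trace:
  + 164.166.181.0/24 (H0) depth=24
  + 245.44.192.0/20 (H0) depth=20
  + 164.166.181.0/24 (H1) depth=24
  + 0.0.0.0/0 (H0) depth=0
  lookup 164.166.181.18: bits 101001001010011010110101 walk d0:H0→d1:-→d2:-→d3:-→d4:-→d5:-→d6:-→d7:-→d8:-→d9:-→d10:-→d11:-→d12:-→d13:-→d14:-→d15:-→d16:-→d17:-→d18:-→d19:-→d20:-→d21:-→d22:-→d23:-→d24:H1 -> H1
  + 245.32.0.0/12 (H0) depth=12
  + 224.0.0.0/3 (H0) depth=3
  + 164.166.181.0/24 (H2) depth=24
  lookup 245.32.0.41: bits 111101010010 walk d0:H0→d1:-→d2:-→d3:H0→d4:-→d5:-→d6:-→d7:-→d8:-→d9:-→d10:-→d11:-→d12:H0 -> H0
  + 164.166.0.0/16 (H1) depth=16
  + 164.166.176.0/20 (H2) depth=20
  lookup 164.166.189.14: bits 10100100101001101011 walk d0:H0→d1:-→d2:-→d3:-→d4:-→d5:-→d6:-→d7:-→d8:-→d9:-→d10:-→d11:-→d12:-→d13:-→d14:-→d15:-→d16:H1→d17:-→d18:-→d19:-→d20:H2 -> H2
  + 245.44.204.0/24 (H3) depth=24
  lookup 164.166.0.1: bits 1010010010100110 walk d0:H0→d1:-→d2:-→d3:-→d4:-→d5:-→d6:-→d7:-→d8:-→d9:-→d10:-→d11:-→d12:-→d13:-→d14:-→d15:-→d16:H1 -> H1
  lookup 235.113.12.141: bits 111 walk d0:H0→d1:-→d2:-→d3:H0 -> H0
  + 245.44.128.0/17 (H1) depth=17
  + 164.166.181.16/28 (H1) depth=28
  + 164.166.0.0/16 (H0) depth=16
  del 0.0.0.0/0 (clear depth 0)
  del 245.44.204.0/24 (clear depth 24)
  + 245.0.0.0/8 (H2) depth=8
  lookup 245.32.103.164: bits 111101010010 walk d0:-→d1:-→d2:-→d3:H0→d4:-→d5:-→d6:-→d7:-→d8:H2→d9:-→d10:-→d11:-→d12:H0 -> H0
  + 245.44.192.0/20 (H3) depth=20

== LOOKUPS ==
["H1","H0","H2","H1","H0","H0"]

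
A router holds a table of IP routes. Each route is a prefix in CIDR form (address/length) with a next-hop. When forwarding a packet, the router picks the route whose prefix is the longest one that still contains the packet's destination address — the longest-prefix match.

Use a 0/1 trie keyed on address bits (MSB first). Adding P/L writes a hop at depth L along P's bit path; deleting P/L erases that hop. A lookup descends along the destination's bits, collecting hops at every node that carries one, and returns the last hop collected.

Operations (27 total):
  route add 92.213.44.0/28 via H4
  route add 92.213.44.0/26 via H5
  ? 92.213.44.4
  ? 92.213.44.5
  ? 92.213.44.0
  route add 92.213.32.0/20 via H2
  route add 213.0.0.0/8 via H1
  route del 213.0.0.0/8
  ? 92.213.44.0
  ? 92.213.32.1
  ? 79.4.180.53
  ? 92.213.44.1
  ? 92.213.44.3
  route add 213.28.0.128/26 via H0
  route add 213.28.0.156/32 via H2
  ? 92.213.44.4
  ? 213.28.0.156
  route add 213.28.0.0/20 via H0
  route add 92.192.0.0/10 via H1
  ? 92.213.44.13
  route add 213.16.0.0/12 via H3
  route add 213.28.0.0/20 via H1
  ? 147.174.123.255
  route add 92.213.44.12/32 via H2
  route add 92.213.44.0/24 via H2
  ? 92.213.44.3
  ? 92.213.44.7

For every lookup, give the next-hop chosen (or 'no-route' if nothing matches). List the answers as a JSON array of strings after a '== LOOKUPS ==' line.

Trace:
  add 92.213.44.0/28 -> H4 at depth 28
  add 92.213.44.0/26 -> H5 at depth 26
  ? 92.213.44.4  path d0:-→d1:-→d2:-→d3:-→d4:-→d5:-→d6:-→d7:-→d8:-→d9:-→d10:-→d11:-→d12:-→d13:-→d14:-→d15:-→d16:-→d17:-→d18:-→d19:-→d20:-→d21:-→d22:-→d23:-→d24:-→d25:-→d26:H5→d27:-→d28:H4  best=H4
  ? 92.213.44.5  path d0:-→d1:-→d2:-→d3:-→d4:-→d5:-→d6:-→d7:-→d8:-→d9:-→d10:-→d11:-→d12:-→d13:-→d14:-→d15:-→d16:-→d17:-→d18:-→d19:-→d20:-→d21:-→d22:-→d23:-→d24:-→d25:-→d26:H5→d27:-→d28:H4  best=H4
  ? 92.213.44.0  path d0:-→d1:-→d2:-→d3:-→d4:-→d5:-→d6:-→d7:-→d8:-→d9:-→d10:-→d11:-→d12:-→d13:-→d14:-→d15:-→d16:-→d17:-→d18:-→d19:-→d20:-→d21:-→d22:-→d23:-→d24:-→d25:-→d26:H5→d27:-→d28:H4  best=H4
  add 92.213.32.0/20 -> H2 at depth 20
  add 213.0.0.0/8 -> H1 at depth 8
  del 213.0.0.0/8 (clear depth 8)
  ? 92.213.44.0  path d0:-→d1:-→d2:-→d3:-→d4:-→d5:-→d6:-→d7:-→d8:-→d9:-→d10:-→d11:-→d12:-→d13:-→d14:-→d15:-→d16:-→d17:-→d18:-→d19:-→d20:H2→d21:-→d22:-→d23:-→d24:-→d25:-→d26:H5→d27:-→d28:H4  best=H4
  ? 92.213.32.1  path d0:-→d1:-→d2:-→d3:-→d4:-→d5:-→d6:-→d7:-→d8:-→d9:-→d10:-→d11:-→d12:-→d13:-→d14:-→d15:-→d16:-→d17:-→d18:-→d19:-→d20:H2  best=H2
  ? 79.4.180.53  path d0:-→d1:-→d2:-→d3:-  best=no-route
  ? 92.213.44.1  path d0:-→d1:-→d2:-→d3:-→d4:-→d5:-→d6:-→d7:-→d8:-→d9:-→d10:-→d11:-→d12:-→d13:-→d14:-→d15:-→d16:-→d17:-→d18:-→d19:-→d20:H2→d21:-→d22:-→d23:-→d24:-→d25:-→d26:H5→d27:-→d28:H4  best=H4
  ? 92.213.44.3  path d0:-→d1:-→d2:-→d3:-→d4:-→d5:-→d6:-→d7:-→d8:-→d9:-→d10:-→d11:-→d12:-→d13:-→d14:-→d15:-→d16:-→d17:-→d18:-→d19:-→d20:H2→d21:-→d22:-→d23:-→d24:-→d25:-→d26:H5→d27:-→d28:H4  best=H4
  add 213.28.0.128/26 -> H0 at depth 26
  add 213.28.0.156/32 -> H2 at depth 32
  ? 92.213.44.4  path d0:-→d1:-→d2:-→d3:-→d4:-→d5:-→d6:-→d7:-→d8:-→d9:-→d10:-→d11:-→d12:-→d13:-→d14:-→d15:-→d16:-→d17:-→d18:-→d19:-→d20:H2→d21:-→d22:-→d23:-→d24:-→d25:-→d26:H5→d27:-→d28:H4  best=H4
  ? 213.28.0.156  path d0:-→d1:-→d2:-→d3:-→d4:-→d5:-→d6:-→d7:-→d8:-→d9:-→d10:-→d11:-→d12:-→d13:-→d14:-→d15:-→d16:-→d17:-→d18:-→d19:-→d20:-→d21:-→d22:-→d23:-→d24:-→d25:-→d26:H0→d27:-→d28:-→d29:-→d30:-→d31:-→d32:H2  best=H2
  add 213.28.0.0/20 -> H0 at depth 20
  add 92.192.0.0/10 -> H1 at depth 10
  ? 92.213.44.13  path d0:-→d1:-→d2:-→d3:-→d4:-→d5:-→d6:-→d7:-→d8:-→d9:-→d10:H1→d11:-→d12:-→d13:-→d14:-→d15:-→d16:-→d17:-→d18:-→d19:-→d20:H2→d21:-→d22:-→d23:-→d24:-→d25:-→d26:H5→d27:-→d28:H4  best=H4
  add 213.16.0.0/12 -> H3 at depth 12
  add 213.28.0.0/20 -> H1 at depth 20
  ? 147.174.123.255  path d0:-→d1:-  best=no-route
  add 92.213.44.12/32 -> H2 at depth 32
  add 92.213.44.0/24 -> H2 at depth 24
  ? 92.213.44.3  path d0:-→d1:-→d2:-→d3:-→d4:-→d5:-→d6:-→d7:-→d8:-→d9:-→d10:H1→d11:-→d12:-→d13:-→d14:-→d15:-→d16:-→d17:-→d18:-→d19:-→d20:H2→d21:-→d22:-→d23:-→d24:H2→d25:-→d26:H5→d27:-→d28:H4  best=H4
  ? 92.213.44.7  path d0:-→d1:-→d2:-→d3:-→d4:-→d5:-→d6:-→d7:-→d8:-→d9:-→d10:H1→d11:-→d12:-→d13:-→d14:-→d15:-→d16:-→d17:-→d18:-→d19:-→d20:H2→d21:-→d22:-→d23:-→d24:H2→d25:-→d26:H5→d27:-→d28:H4  best=H4

== LOOKUPS ==
["H4","H4","H4","H4","H2","no-route","H4","H4","H4","H2","H4","no-route","H4","H4"]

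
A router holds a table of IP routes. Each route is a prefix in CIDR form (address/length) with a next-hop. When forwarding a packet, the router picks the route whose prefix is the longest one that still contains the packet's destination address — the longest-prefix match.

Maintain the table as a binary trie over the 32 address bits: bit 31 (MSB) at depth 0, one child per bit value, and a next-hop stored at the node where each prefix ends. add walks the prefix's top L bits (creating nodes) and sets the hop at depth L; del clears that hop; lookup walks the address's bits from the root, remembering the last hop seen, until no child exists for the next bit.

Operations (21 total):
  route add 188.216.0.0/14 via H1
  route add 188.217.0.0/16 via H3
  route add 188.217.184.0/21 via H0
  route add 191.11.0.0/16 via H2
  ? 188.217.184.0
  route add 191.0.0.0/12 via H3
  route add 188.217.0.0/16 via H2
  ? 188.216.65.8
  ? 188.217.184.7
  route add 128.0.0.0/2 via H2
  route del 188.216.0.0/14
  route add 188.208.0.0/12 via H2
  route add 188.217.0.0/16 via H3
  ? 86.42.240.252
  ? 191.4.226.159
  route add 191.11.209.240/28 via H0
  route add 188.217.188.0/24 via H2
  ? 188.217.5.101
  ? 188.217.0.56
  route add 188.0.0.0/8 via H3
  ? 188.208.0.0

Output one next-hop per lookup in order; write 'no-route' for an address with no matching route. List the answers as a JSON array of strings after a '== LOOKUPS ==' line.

Process each operation:
  add 188.216.0.0/14 -> H1 at depth 14
  add 188.217.0.0/16 -> H3 at depth 16
  add 188.217.184.0/21 -> H0 at depth 21
  add 191.11.0.0/16 -> H2 at depth 16
  ? 188.217.184.0  path d0:-→d1:-→d2:-→d3:-→d4:-→d5:-→d6:-→d7:-→d8:-→d9:-→d10:-→d11:-→d12:-→d13:-→d14:H1→d15:-→d16:H3→d17:-→d18:-→d19:-→d20:-→d21:H0  best=H0
  add 191.0.0.0/12 -> H3 at depth 12
  add 188.217.0.0/16 -> H2 at depth 16
  ? 188.216.65.8  path d0:-→d1:-→d2:-→d3:-→d4:-→d5:-→d6:-→d7:-→d8:-→d9:-→d10:-→d11:-→d12:-→d13:-→d14:H1→d15:-  best=H1
  ? 188.217.184.7  path d0:-→d1:-→d2:-→d3:-→d4:-→d5:-→d6:-→d7:-→d8:-→d9:-→d10:-→d11:-→d12:-→d13:-→d14:H1→d15:-→d16:H2→d17:-→d18:-→d19:-→d20:-→d21:H0  best=H0
  add 128.0.0.0/2 -> H2 at depth 2
  del 188.216.0.0/14 (clear depth 14)
  add 188.208.0.0/12 -> H2 at depth 12
  add 188.217.0.0/16 -> H3 at depth 16
  ? 86.42.240.252  path d0:-  best=no-route
  ? 191.4.226.159  path d0:-→d1:-→d2:H2→d3:-→d4:-→d5:-→d6:-→d7:-→d8:-→d9:-→d10:-→d11:-→d12:H3  best=H3
  add 191.11.209.240/28 -> H0 at depth 28
  add 188.217.188.0/24 -> H2 at depth 24
  ? 188.217.5.101  path d0:-→d1:-→d2:H2→d3:-→d4:-→d5:-→d6:-→d7:-→d8:-→d9:-→d10:-→d11:-→d12:H2→d13:-→d14:-→d15:-→d16:H3  best=H3
  ? 188.217.0.56  path d0:-→d1:-→d2:H2→d3:-→d4:-→d5:-→d6:-→d7:-→d8:-→d9:-→d10:-→d11:-→d12:H2→d13:-→d14:-→d15:-→d16:H3  best=H3
  add 188.0.0.0/8 -> H3 at depth 8
  ? 188.208.0.0  path d0:-→d1:-→d2:H2→d3:-→d4:-→d5:-→d6:-→d7:-→d8:H3→d9:-→d10:-→d11:-→d12:H2  best=H2

== LOOKUPS ==
["H0","H1","H0","no-route","H3","H3","H3","H2"]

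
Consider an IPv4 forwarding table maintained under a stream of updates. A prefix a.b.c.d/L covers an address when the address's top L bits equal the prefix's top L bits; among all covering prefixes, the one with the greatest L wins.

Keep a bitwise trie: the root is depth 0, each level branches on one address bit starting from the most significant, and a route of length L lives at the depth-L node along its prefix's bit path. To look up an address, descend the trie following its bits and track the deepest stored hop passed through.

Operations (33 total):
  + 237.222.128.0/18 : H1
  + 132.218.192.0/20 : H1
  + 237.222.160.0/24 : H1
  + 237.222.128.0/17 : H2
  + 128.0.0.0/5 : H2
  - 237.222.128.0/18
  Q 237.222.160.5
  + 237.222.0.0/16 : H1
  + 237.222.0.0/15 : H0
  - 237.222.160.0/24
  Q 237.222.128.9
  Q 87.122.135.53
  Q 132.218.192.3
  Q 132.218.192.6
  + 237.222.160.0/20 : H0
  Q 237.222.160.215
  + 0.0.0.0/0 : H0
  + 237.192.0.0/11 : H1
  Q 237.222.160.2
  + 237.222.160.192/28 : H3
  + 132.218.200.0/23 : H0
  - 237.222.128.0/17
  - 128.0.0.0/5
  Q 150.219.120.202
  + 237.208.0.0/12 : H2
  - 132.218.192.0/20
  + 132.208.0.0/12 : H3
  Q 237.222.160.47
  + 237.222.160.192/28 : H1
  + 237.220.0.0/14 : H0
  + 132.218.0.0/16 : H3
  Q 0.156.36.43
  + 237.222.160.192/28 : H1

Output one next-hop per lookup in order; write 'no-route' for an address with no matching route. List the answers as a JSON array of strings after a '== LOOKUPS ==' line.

Apply in order:
  add 237.222.128.0/18 -> H1 at depth 18
  add 132.218.192.0/20 -> H1 at depth 20
  add 237.222.160.0/24 -> H1 at depth 24
  add 237.222.128.0/17 -> H2 at depth 17
  add 128.0.0.0/5 -> H2 at depth 5
  - 237.222.128.0/18 clear@18
  lookup 237.222.160.5: bits 111011011101111010100000 walk d0:-→d1:-→d2:-→d3:-→d4:-→d5:-→d6:-→d7:-→d8:-→d9:-→d10:-→d11:-→d12:-→d13:-→d14:-→d15:-→d16:-→d17:H2→d18:-→d19:-→d20:-→d21:-→d22:-→d23:-→d24:H1 -> H1
  add 237.222.0.0/16 -> H1 at depth 16
  add 237.222.0.0/15 -> H0 at depth 15
  - 237.222.160.0/24 clear@24
  lookup 237.222.128.9: bits 111011011101111010 walk d0:-→d1:-→d2:-→d3:-→d4:-→d5:-→d6:-→d7:-→d8:-→d9:-→d10:-→d11:-→d12:-→d13:-→d14:-→d15:H0→d16:H1→d17:H2→d18:- -> H2
  lookup 87.122.135.53: bits ε walk d0:- -> no-route
  lookup 132.218.192.3: bits 10000100110110101100 walk d0:-→d1:-→d2:-→d3:-→d4:-→d5:H2→d6:-→d7:-→d8:-→d9:-→d10:-→d11:-→d12:-→d13:-→d14:-→d15:-→d16:-→d17:-→d18:-→d19:-→d20:H1 -> H1
  lookup 132.218.192.6: bits 10000100110110101100 walk d0:-→d1:-→d2:-→d3:-→d4:-→d5:H2→d6:-→d7:-→d8:-→d9:-→d10:-→d11:-→d12:-→d13:-→d14:-→d15:-→d16:-→d17:-→d18:-→d19:-→d20:H1 -> H1
  add 237.222.160.0/20 -> H0 at depth 20
  lookup 237.222.160.215: bits 111011011101111010100000 walk d0:-→d1:-→d2:-→d3:-→d4:-→d5:-→d6:-→d7:-→d8:-→d9:-→d10:-→d11:-→d12:-→d13:-→d14:-→d15:H0→d16:H1→d17:H2→d18:-→d19:-→d20:H0→d21:-→d22:-→d23:-→d24:- -> H0
  add 0.0.0.0/0 -> H0 at depth 0
  add 237.192.0.0/11 -> H1 at depth 11
  lookup 237.222.160.2: bits 111011011101111010100000 walk d0:H0→d1:-→d2:-→d3:-→d4:-→d5:-→d6:-→d7:-→d8:-→d9:-→d10:-→d11:H1→d12:-→d13:-→d14:-→d15:H0→d16:H1→d17:H2→d18:-→d19:-→d20:H0→d21:-→d22:-→d23:-→d24:- -> H0
  add 237.222.160.192/28 -> H3 at depth 28
  add 132.218.200.0/23 -> H0 at depth 23
  - 237.222.128.0/17 clear@17
  - 128.0.0.0/5 clear@5
  lookup 150.219.120.202: bits 100 walk d0:H0→d1:-→d2:-→d3:- -> H0
  add 237.208.0.0/12 -> H2 at depth 12
  - 132.218.192.0/20 clear@20
  add 132.208.0.0/12 -> H3 at depth 12
  lookup 237.222.160.47: bits 111011011101111010100000 walk d0:H0→d1:-→d2:-→d3:-→d4:-→d5:-→d6:-→d7:-→d8:-→d9:-→d10:-→d11:H1→d12:H2→d13:-→d14:-→d15:H0→d16:H1→d17:-→d18:-→d19:-→d20:H0→d21:-→d22:-→d23:-→d24:- -> H0
  add 237.222.160.192/28 -> H1 at depth 28
  add 237.220.0.0/14 -> H0 at depth 14
  add 132.218.0.0/16 -> H3 at depth 16
  lookup 0.156.36.43: bits ε walk d0:H0 -> H0
  add 237.222.160.192/28 -> H1 at depth 28

== LOOKUPS ==
["H1","H2","no-route","H1","H1","H0","H0","H0","H0","H0"]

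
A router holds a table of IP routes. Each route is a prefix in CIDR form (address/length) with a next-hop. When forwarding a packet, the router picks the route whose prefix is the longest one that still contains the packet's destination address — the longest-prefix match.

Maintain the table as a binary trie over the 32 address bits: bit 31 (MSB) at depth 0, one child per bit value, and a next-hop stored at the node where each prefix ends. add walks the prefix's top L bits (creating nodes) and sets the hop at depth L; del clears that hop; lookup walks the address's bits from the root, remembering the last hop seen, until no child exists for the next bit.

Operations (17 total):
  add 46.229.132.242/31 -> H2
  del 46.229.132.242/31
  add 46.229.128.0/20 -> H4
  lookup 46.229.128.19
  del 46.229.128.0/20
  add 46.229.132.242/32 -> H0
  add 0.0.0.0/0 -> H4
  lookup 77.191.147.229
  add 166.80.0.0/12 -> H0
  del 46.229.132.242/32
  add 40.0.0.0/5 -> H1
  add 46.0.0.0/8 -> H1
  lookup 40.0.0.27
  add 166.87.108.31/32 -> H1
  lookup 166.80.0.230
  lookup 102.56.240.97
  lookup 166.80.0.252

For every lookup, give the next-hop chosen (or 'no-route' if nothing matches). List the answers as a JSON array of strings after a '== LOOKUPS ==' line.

Process each operation:
  add 46.229.132.242/31 -> H2 at depth 31
  - 46.229.132.242/31 clear@31
  add 46.229.128.0/20 -> H4 at depth 20
  Q 46.229.128.19: descend 001011101110010110000 ; hops seen [H4] ; pick H4
  - 46.229.128.0/20 clear@20
  add 46.229.132.242/32 -> H0 at depth 32
  add 0.0.0.0/0 -> H4 at depth 0
  Q 77.191.147.229: descend 0 ; hops seen [H4] ; pick H4
  add 166.80.0.0/12 -> H0 at depth 12
  - 46.229.132.242/32 clear@32
  add 40.0.0.0/5 -> H1 at depth 5
  add 46.0.0.0/8 -> H1 at depth 8
  Q 40.0.0.27: descend 00101 ; hops seen [H4,H1] ; pick H1
  add 166.87.108.31/32 -> H1 at depth 32
  Q 166.80.0.230: descend 1010011001010 ; hops seen [H4,H0] ; pick H0
  Q 102.56.240.97: descend 0 ; hops seen [H4] ; pick H4
  Q 166.80.0.252: descend 1010011001010 ; hops seen [H4,H0] ; pick H0

== LOOKUPS ==
["H4","H4","H1","H0","H4","H0"]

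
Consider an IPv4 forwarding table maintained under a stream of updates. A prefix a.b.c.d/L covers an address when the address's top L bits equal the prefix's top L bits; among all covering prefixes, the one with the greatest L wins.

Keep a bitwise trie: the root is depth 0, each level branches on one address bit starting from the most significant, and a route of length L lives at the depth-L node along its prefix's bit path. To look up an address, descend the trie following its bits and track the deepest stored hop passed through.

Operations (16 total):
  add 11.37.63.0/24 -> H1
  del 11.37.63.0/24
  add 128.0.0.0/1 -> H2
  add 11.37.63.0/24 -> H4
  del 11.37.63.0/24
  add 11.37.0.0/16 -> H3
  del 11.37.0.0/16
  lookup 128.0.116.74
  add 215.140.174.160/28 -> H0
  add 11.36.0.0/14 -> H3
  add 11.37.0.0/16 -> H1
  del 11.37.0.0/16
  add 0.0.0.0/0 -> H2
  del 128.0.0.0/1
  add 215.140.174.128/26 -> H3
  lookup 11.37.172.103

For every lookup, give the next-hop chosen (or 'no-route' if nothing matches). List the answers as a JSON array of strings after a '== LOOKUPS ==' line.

Apply in order:
  add 11.37.63.0/24 -> H1 at depth 24
  - 11.37.63.0/24 clear@24
  add 128.0.0.0/1 -> H2 at depth 1
  add 11.37.63.0/24 -> H4 at depth 24
  - 11.37.63.0/24 clear@24
  add 11.37.0.0/16 -> H3 at depth 16
  - 11.37.0.0/16 clear@16
  ? 128.0.116.74  path d0:-→d1:H2  best=H2
  add 215.140.174.160/28 -> H0 at depth 28
  add 11.36.0.0/14 -> H3 at depth 14
  add 11.37.0.0/16 -> H1 at depth 16
  - 11.37.0.0/16 clear@16
  add 0.0.0.0/0 -> H2 at depth 0
  - 128.0.0.0/1 clear@1
  add 215.140.174.128/26 -> H3 at depth 26
  ? 11.37.172.103  path d0:H2→d1:-→d2:-→d3:-→d4:-→d5:-→d6:-→d7:-→d8:-→d9:-→d10:-→d11:-→d12:-→d13:-→d14:H3→d15:-→d16:-  best=H3

== LOOKUPS ==
["H2","H3"]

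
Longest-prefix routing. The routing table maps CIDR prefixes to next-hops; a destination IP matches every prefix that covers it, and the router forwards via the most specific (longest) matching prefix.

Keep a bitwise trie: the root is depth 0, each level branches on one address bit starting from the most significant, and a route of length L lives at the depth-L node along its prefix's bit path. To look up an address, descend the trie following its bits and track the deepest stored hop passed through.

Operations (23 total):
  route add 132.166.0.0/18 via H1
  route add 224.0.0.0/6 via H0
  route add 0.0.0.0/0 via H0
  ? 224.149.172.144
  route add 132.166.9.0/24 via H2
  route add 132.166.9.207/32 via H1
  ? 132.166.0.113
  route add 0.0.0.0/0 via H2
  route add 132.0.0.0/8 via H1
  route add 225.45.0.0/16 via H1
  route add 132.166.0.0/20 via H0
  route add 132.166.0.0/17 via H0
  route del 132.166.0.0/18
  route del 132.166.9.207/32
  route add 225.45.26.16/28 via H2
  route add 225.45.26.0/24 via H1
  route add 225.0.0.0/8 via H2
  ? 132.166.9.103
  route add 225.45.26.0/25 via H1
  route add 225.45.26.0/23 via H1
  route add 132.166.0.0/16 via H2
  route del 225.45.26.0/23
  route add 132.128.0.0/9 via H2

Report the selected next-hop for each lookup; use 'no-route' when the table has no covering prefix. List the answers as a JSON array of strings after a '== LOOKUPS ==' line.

Process each operation:
  + 132.166.0.0/18 (H1) depth=18
  + 224.0.0.0/6 (H0) depth=6
  + 0.0.0.0/0 (H0) depth=0
  Q 224.149.172.144: descend 111000 ; hops seen [H0,H0] ; pick H0
  + 132.166.9.0/24 (H2) depth=24
  + 132.166.9.207/32 (H1) depth=32
  Q 132.166.0.113: descend 10000100101001100000 ; hops seen [H0,H1] ; pick H1
  + 0.0.0.0/0 (H2) depth=0
  + 132.0.0.0/8 (H1) depth=8
  + 225.45.0.0/16 (H1) depth=16
  + 132.166.0.0/20 (H0) depth=20
  + 132.166.0.0/17 (H0) depth=17
  - 132.166.0.0/18 clear@18
  - 132.166.9.207/32 clear@32
  + 225.45.26.16/28 (H2) depth=28
  + 225.45.26.0/24 (H1) depth=24
  + 225.0.0.0/8 (H2) depth=8
  Q 132.166.9.103: descend 100001001010011000001001 ; hops seen [H2,H1,H0,H0,H2] ; pick H2
  + 225.45.26.0/25 (H1) depth=25
  + 225.45.26.0/23 (H1) depth=23
  + 132.166.0.0/16 (H2) depth=16
  - 225.45.26.0/23 clear@23
  + 132.128.0.0/9 (H2) depth=9

== LOOKUPS ==
["H0","H1","H2"]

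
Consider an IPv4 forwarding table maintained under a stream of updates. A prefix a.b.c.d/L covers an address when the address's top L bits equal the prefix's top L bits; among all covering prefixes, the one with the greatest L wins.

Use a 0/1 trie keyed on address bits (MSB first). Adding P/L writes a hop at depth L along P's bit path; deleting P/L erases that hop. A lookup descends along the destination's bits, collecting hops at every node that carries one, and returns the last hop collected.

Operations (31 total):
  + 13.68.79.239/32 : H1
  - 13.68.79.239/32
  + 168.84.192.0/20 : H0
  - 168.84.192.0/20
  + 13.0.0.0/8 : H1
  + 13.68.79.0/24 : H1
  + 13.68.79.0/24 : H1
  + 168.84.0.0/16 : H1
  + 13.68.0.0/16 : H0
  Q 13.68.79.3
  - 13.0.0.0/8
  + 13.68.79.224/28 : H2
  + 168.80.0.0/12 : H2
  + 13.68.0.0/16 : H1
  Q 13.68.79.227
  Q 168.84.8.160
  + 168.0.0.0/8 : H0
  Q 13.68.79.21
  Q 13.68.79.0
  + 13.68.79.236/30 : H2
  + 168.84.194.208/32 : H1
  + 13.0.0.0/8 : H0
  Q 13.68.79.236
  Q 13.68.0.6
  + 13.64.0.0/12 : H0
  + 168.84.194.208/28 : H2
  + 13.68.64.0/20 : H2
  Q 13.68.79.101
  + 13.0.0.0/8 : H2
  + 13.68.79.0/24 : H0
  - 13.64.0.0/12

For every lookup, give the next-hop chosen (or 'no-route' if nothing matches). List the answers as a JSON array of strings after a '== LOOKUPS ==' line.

Trace:
  + 13.68.79.239/32 (H1) depth=32
  del 13.68.79.239/32 (clear depth 32)
  + 168.84.192.0/20 (H0) depth=20
  del 168.84.192.0/20 (clear depth 20)
  + 13.0.0.0/8 (H1) depth=8
  + 13.68.79.0/24 (H1) depth=24
  + 13.68.79.0/24 (H1) depth=24
  + 168.84.0.0/16 (H1) depth=16
  + 13.68.0.0/16 (H0) depth=16
  ? 13.68.79.3  path d0:-→d1:-→d2:-→d3:-→d4:-→d5:-→d6:-→d7:-→d8:H1→d9:-→d10:-→d11:-→d12:-→d13:-→d14:-→d15:-→d16:H0→d17:-→d18:-→d19:-→d20:-→d21:-→d22:-→d23:-→d24:H1  best=H1
  del 13.0.0.0/8 (clear depth 8)
  + 13.68.79.224/28 (H2) depth=28
  + 168.80.0.0/12 (H2) depth=12
  + 13.68.0.0/16 (H1) depth=16
  ? 13.68.79.227  path d0:-→d1:-→d2:-→d3:-→d4:-→d5:-→d6:-→d7:-→d8:-→d9:-→d10:-→d11:-→d12:-→d13:-→d14:-→d15:-→d16:H1→d17:-→d18:-→d19:-→d20:-→d21:-→d22:-→d23:-→d24:H1→d25:-→d26:-→d27:-→d28:H2  best=H2
  ? 168.84.8.160  path d0:-→d1:-→d2:-→d3:-→d4:-→d5:-→d6:-→d7:-→d8:-→d9:-→d10:-→d11:-→d12:H2→d13:-→d14:-→d15:-→d16:H1  best=H1
  + 168.0.0.0/8 (H0) depth=8
  ? 13.68.79.21  path d0:-→d1:-→d2:-→d3:-→d4:-→d5:-→d6:-→d7:-→d8:-→d9:-→d10:-→d11:-→d12:-→d13:-→d14:-→d15:-→d16:H1→d17:-→d18:-→d19:-→d20:-→d21:-→d22:-→d23:-→d24:H1  best=H1
  ? 13.68.79.0  path d0:-→d1:-→d2:-→d3:-→d4:-→d5:-→d6:-→d7:-→d8:-→d9:-→d10:-→d11:-→d12:-→d13:-→d14:-→d15:-→d16:H1→d17:-→d18:-→d19:-→d20:-→d21:-→d22:-→d23:-→d24:H1  best=H1
  + 13.68.79.236/30 (H2) depth=30
  + 168.84.194.208/32 (H1) depth=32
  + 13.0.0.0/8 (H0) depth=8
  ? 13.68.79.236  path d0:-→d1:-→d2:-→d3:-→d4:-→d5:-→d6:-→d7:-→d8:H0→d9:-→d10:-→d11:-→d12:-→d13:-→d14:-→d15:-→d16:H1→d17:-→d18:-→d19:-→d20:-→d21:-→d22:-→d23:-→d24:H1→d25:-→d26:-→d27:-→d28:H2→d29:-→d30:H2  best=H2
  ? 13.68.0.6  path d0:-→d1:-→d2:-→d3:-→d4:-→d5:-→d6:-→d7:-→d8:H0→d9:-→d10:-→d11:-→d12:-→d13:-→d14:-→d15:-→d16:H1→d17:-  best=H1
  + 13.64.0.0/12 (H0) depth=12
  + 168.84.194.208/28 (H2) depth=28
  + 13.68.64.0/20 (H2) depth=20
  ? 13.68.79.101  path d0:-→d1:-→d2:-→d3:-→d4:-→d5:-→d6:-→d7:-→d8:H0→d9:-→d10:-→d11:-→d12:H0→d13:-→d14:-→d15:-→d16:H1→d17:-→d18:-→d19:-→d20:H2→d21:-→d22:-→d23:-→d24:H1  best=H1
  + 13.0.0.0/8 (H2) depth=8
  + 13.68.79.0/24 (H0) depth=24
  del 13.64.0.0/12 (clear depth 12)

== LOOKUPS ==
["H1","H2","H1","H1","H1","H2","H1","H1"]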